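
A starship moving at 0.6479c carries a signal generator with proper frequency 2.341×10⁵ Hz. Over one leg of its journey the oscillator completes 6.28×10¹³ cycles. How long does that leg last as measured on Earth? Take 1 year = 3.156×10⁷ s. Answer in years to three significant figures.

γ = 1/√(1 − 0.6479²) = 1/√0.5802 = 1.313
Proper time for N cycles: τ = N/f = 6.28×10¹³/(2.341×10⁵) = 2.683×10⁸ s = 8.500 years.
Lab-frame duration Δt = γτ = 1.313 × 8.500 = 11.16 years.

Δt = 11.2 years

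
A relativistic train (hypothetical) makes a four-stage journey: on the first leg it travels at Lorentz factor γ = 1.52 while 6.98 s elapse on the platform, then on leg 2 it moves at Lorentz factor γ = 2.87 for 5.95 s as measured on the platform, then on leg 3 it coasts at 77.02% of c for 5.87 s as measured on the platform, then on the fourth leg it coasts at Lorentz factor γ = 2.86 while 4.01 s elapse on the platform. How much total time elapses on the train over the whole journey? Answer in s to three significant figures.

Leg 1: γ = 1.52; τ_1 = 6.98/1.520 = 4.592 s.
Leg 2: γ = 2.87; τ_2 = 5.95/2.870 = 2.073 s.
Leg 3: β = 0.7702; γ = 1/√(1 − 0.7702²) = 1/√0.4068 = 1.568; τ_3 = 5.87/1.568 = 3.744 s.
Leg 4: γ = 2.86; τ_4 = 4.01/2.860 = 1.402 s.
Total: 4.592 + 2.073 + 3.744 + 1.402 s.

τ = 11.8 s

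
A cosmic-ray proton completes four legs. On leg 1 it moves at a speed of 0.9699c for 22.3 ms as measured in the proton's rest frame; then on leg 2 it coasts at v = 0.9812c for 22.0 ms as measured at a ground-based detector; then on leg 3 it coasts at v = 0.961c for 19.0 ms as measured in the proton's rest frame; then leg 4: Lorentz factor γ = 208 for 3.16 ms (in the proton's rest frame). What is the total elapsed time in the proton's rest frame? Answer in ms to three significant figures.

Leg 1: 22.3 ms is already measured in the proton's rest frame.
Leg 2: γ = 1/√(1 − 0.9812²) = 1/√0.03725 = 5.182; τ_2 = 22.0/5.182 = 4.246 ms.
Leg 3: 19.0 ms is already measured in the proton's rest frame.
Leg 4: 3.16 ms is already measured in the proton's rest frame.
Total: 22.30 + 4.246 + 19.00 + 3.160 ms.

τ = 48.7 ms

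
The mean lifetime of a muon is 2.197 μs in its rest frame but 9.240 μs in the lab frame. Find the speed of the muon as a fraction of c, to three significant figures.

γ = Δt/τ₀ = 9.240/2.197 = 4.206
β = √(1 − 1/γ²) = √(1 − 0.05653) = √0.9435

β = 0.971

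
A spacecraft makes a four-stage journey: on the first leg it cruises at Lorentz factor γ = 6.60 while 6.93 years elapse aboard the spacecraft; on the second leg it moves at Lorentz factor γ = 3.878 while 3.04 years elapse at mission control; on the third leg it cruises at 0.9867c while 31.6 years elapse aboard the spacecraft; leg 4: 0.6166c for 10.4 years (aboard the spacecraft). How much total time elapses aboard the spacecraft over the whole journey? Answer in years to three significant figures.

Leg 1: 6.93 years is already measured aboard the spacecraft.
Leg 2: γ = 3.878; τ_2 = 3.04/3.878 = 0.7839 years.
Leg 3: 31.6 years is already measured aboard the spacecraft.
Leg 4: 10.4 years is already measured aboard the spacecraft.
Total: 6.930 + 0.7839 + 31.60 + 10.40 years.

τ = 49.7 years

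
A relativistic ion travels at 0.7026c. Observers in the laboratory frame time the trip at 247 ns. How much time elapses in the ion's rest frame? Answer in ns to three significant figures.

τ = 176 ns

γ = 1/√(1 − 0.7026²) = 1/√0.5064 = 1.405
The interval measured in the laboratory frame is the dilated one; the clock in the ion's rest frame measures the proper time τ = Δt/γ = 247/1.405 ns.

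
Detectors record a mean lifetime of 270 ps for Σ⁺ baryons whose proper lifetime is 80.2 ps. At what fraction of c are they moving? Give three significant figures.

v = 0.955c

γ = Δt/τ₀ = 270/80.2 = 3.367
β = √(1 − 1/γ²) = √(1 − 0.08823) = √0.9118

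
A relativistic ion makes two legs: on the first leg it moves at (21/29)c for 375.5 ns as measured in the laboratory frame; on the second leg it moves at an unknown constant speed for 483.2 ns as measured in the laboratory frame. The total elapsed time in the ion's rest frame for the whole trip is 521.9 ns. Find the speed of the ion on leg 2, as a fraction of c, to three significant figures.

Leg 1: γ = 1/√(1 − (21/29)²) = 29/20 = 1.450; τ_1 = 375.5/1.450 = 259.0 ns.
Leg 2: speed unknown; τ_2 = 483.2/γ_2.
Total proper time: 259.0 + τ_2 = 521.9, so τ_2 = 521.9 − 259.0 = 262.9 ns.
γ_2 = 483.2/262.9 = 1.838; β = √(1 − 1/γ²) = √0.7039.

β = 0.839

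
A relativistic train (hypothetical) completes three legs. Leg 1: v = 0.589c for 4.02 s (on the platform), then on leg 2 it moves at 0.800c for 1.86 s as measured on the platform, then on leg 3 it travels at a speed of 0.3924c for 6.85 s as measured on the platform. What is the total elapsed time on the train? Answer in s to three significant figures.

τ = 10.7 s

Leg 1: γ = 1/√(1 − 0.589²) = 1/√0.6531 = 1.237; τ_1 = 4.02/1.237 = 3.249 s.
Leg 2: γ = 1/√(1 − 0.800²) = 5/3 ≈ 1.667; τ_2 = 1.86/1.667 = 1.116 s.
Leg 3: γ = 1/√(1 − 0.3924²) = 1/√0.8460 = 1.087; τ_3 = 6.85/1.087 = 6.301 s.
Total: 3.249 + 1.116 + 6.301 s.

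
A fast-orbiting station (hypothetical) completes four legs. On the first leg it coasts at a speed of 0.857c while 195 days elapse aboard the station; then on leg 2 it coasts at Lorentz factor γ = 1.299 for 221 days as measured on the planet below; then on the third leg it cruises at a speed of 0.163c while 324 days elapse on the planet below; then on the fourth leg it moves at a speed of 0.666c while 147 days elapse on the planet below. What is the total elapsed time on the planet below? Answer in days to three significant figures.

Δt = 1070 days

Leg 1: γ = 1/√(1 − 0.857²) = 1/√0.2656 = 1.941; Δt_1 = 1.941 × 195 = 378.4 days.
Leg 2: 221 days is already measured on the planet below.
Leg 3: 324 days is already measured on the planet below.
Leg 4: 147 days is already measured on the planet below.
Total: 378.4 + 221.0 + 324.0 + 147.0 days.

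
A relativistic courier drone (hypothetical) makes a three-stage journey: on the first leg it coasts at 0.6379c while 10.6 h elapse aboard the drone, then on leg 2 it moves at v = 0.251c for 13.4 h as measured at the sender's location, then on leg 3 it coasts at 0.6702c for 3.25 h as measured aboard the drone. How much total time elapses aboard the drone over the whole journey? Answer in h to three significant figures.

τ = 26.8 h

Leg 1: 10.6 h is already measured aboard the drone.
Leg 2: γ = 1/√(1 − 0.251²) = 1/√0.9370 = 1.033; τ_2 = 13.4/1.033 = 12.97 h.
Leg 3: 3.25 h is already measured aboard the drone.
Total: 10.60 + 12.97 + 3.250 h.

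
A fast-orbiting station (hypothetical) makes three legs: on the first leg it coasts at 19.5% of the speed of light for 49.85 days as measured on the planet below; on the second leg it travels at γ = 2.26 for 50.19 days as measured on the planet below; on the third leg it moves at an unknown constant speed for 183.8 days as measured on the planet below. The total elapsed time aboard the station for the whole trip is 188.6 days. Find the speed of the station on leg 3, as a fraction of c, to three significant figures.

Leg 1: β = 0.195; γ = 1/√(1 − 0.195²) = 1/√0.9620 = 1.020; τ_1 = 49.85/1.020 = 48.89 days.
Leg 2: γ = 2.26; τ_2 = 50.19/2.260 = 22.21 days.
Leg 3: speed unknown; τ_3 = 183.8/γ_3.
Total proper time: 48.89 + 22.21 + τ_3 = 188.6, so τ_3 = 188.6 − 71.10 = 117.5 days.
γ_3 = 183.8/117.5 = 1.564; β = √(1 − 1/γ²) = √0.5913.

β = 0.769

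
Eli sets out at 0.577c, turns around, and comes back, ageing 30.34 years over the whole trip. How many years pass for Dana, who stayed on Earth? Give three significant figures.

Δt = 37.1 years

γ = 1/√(1 − 0.577²) = 1/√0.6671 = 1.224
Earth-frame duration is the dilated interval: Δt = γτ = 1.224 × 30.34 years.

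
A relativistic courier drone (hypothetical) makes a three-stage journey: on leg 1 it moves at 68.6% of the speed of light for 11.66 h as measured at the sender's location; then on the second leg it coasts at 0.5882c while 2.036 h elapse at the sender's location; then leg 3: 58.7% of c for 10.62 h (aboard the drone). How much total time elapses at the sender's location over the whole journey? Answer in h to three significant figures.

Leg 1: 11.66 h is already measured at the sender's location.
Leg 2: 2.036 h is already measured at the sender's location.
Leg 3: β = 0.587; γ = 1/√(1 − 0.587²) = 1/√0.6554 = 1.235; Δt_3 = 1.235 × 10.62 = 13.12 h.
Total: 11.66 + 2.036 + 13.12 h.

Δt = 26.8 h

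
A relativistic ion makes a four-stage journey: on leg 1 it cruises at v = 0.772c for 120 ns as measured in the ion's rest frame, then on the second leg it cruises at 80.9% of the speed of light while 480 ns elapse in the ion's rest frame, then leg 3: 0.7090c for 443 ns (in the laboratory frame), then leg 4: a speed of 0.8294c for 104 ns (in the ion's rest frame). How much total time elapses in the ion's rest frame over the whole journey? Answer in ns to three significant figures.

τ = 1020 ns

Leg 1: 120 ns is already measured in the ion's rest frame.
Leg 2: 480 ns is already measured in the ion's rest frame.
Leg 3: γ = 1/√(1 − 0.7090²) = 1/√0.4973 = 1.418; τ_3 = 443/1.418 = 312.4 ns.
Leg 4: 104 ns is already measured in the ion's rest frame.
Total: 120.0 + 480.0 + 312.4 + 104.0 ns.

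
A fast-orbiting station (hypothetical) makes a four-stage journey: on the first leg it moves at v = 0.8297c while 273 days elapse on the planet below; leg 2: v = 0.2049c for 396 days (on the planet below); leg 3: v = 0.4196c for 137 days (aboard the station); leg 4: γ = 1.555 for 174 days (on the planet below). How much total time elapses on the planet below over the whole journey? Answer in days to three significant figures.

Leg 1: 273 days is already measured on the planet below.
Leg 2: 396 days is already measured on the planet below.
Leg 3: γ = 1/√(1 − 0.4196²) = 1/√0.8239 = 1.102; Δt_3 = 1.102 × 137 = 150.9 days.
Leg 4: 174 days is already measured on the planet below.
Total: 273.0 + 396.0 + 150.9 + 174.0 days.

Δt = 994 days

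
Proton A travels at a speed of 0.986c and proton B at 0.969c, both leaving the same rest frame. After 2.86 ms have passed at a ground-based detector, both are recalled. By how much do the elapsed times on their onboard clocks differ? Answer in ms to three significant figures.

|τ_A − τ_B| = 0.230 ms

A: γ = 1/√(1 − 0.986²) = 1/√0.02780 = 5.997; τ_A = 2.86/5.997 = 0.4769 ms.
B: γ = 1/√(1 − 0.969²) = 1/√0.06104 = 4.048; τ_B = 2.86/4.048 = 0.7066 ms.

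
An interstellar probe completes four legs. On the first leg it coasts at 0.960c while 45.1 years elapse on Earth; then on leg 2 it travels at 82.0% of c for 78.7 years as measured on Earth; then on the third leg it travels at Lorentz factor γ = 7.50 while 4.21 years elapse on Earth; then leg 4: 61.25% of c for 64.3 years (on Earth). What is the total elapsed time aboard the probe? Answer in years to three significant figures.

Leg 1: γ = 1/√(1 − 0.960²) = 25/7 ≈ 3.571; τ_1 = 45.1/3.571 = 12.63 years.
Leg 2: β = 0.820; γ = 1/√(1 − 0.820²) = 1/√0.3276 = 1.747; τ_2 = 78.7/1.747 = 45.05 years.
Leg 3: γ = 7.50; τ_3 = 4.21/7.500 = 0.5613 years.
Leg 4: β = 0.6125; γ = 1/√(1 − 0.6125²) = 1/√0.6248 = 1.265; τ_4 = 64.3/1.265 = 50.83 years.
Total: 12.63 + 45.05 + 0.5613 + 50.83 years.

τ = 109 years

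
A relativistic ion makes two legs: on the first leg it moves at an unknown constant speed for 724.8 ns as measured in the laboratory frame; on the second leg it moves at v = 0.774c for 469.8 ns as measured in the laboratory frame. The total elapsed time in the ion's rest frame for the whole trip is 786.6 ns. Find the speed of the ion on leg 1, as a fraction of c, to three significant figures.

β = 0.738

Leg 1: speed unknown; τ_1 = 724.8/γ_1.
Leg 2: γ = 1/√(1 − 0.774²) = 1/√0.4009 = 1.579; τ_2 = 469.8/1.579 = 297.5 ns.
Total proper time: τ_1 + 297.5 = 786.6, so τ_1 = 786.6 − 297.5 = 489.1 ns.
γ_1 = 724.8/489.1 = 1.482; β = √(1 − 1/γ²) = √0.5446.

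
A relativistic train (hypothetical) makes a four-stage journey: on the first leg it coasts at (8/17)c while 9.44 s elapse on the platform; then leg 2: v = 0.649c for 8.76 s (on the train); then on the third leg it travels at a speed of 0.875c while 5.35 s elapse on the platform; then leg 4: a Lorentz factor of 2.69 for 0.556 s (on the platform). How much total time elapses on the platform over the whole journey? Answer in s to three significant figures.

Δt = 26.9 s

Leg 1: 9.44 s is already measured on the platform.
Leg 2: γ = 1/√(1 − 0.649²) = 1/√0.5788 = 1.314; Δt_2 = 1.314 × 8.76 = 11.51 s.
Leg 3: 5.35 s is already measured on the platform.
Leg 4: 0.556 s is already measured on the platform.
Total: 9.440 + 11.51 + 5.350 + 0.5560 s.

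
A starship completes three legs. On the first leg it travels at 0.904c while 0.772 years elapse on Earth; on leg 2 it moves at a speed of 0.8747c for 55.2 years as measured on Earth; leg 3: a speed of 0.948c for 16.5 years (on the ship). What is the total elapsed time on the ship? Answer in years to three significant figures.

τ = 43.6 years

Leg 1: γ = 1/√(1 − 0.904²) = 1/√0.1828 = 2.339; τ_1 = 0.772/2.339 = 0.3301 years.
Leg 2: γ = 1/√(1 − 0.8747²) = 1/√0.2349 = 2.063; τ_2 = 55.2/2.063 = 26.75 years.
Leg 3: 16.5 years is already measured on the ship.
Total: 0.3301 + 26.75 + 16.50 years.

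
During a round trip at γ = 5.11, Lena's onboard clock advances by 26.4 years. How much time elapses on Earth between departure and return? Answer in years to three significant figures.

γ = 5.11
Earth-frame duration is the dilated interval: Δt = γτ = 5.110 × 26.4 years.

Δt = 135 years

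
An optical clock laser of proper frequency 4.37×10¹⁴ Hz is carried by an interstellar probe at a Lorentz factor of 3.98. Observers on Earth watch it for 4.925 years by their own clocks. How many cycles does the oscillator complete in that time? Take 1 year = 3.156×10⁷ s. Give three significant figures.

N = 1.71×10²²

γ = 3.98
During 4.925 years of lab time, the oscillator's proper time advances by τ = Δt/γ = 4.925/3.980 = 1.237 years = 3.905×10⁷ s.
N = f × τ = 4.37×10¹⁴ × 3.905×10⁷ = 1.707×10²².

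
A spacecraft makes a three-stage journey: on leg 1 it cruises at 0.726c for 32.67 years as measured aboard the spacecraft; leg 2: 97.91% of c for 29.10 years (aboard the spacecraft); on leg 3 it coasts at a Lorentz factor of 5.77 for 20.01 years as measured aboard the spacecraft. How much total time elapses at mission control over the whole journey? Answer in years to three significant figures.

Δt = 306 years

Leg 1: γ = 1/√(1 − 0.726²) = 1/√0.4729 = 1.454; Δt_1 = 1.454 × 32.67 = 47.51 years.
Leg 2: β = 0.9791; γ = 1/√(1 − 0.9791²) = 1/√0.04136 = 4.917; Δt_2 = 4.917 × 29.10 = 143.1 years.
Leg 3: γ = 5.77; Δt_3 = 5.770 × 20.01 = 115.5 years.
Total: 47.51 + 143.1 + 115.5 years.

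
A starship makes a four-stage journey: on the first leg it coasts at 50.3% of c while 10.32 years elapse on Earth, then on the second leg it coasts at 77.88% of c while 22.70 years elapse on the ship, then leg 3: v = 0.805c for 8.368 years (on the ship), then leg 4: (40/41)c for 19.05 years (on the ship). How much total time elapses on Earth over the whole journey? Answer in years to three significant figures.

Leg 1: 10.32 years is already measured on Earth.
Leg 2: β = 0.7788; γ = 1/√(1 − 0.7788²) = 1/√0.3935 = 1.594; Δt_2 = 1.594 × 22.70 = 36.19 years.
Leg 3: γ = 1/√(1 − 0.805²) = 1/√0.3520 = 1.686; Δt_3 = 1.686 × 8.368 = 14.10 years.
Leg 4: γ = 1/√(1 − (40/41)²) = 41/9 ≈ 4.556; Δt_4 = 4.556 × 19.05 = 86.78 years.
Total: 10.32 + 36.19 + 14.10 + 86.78 years.

Δt = 147 years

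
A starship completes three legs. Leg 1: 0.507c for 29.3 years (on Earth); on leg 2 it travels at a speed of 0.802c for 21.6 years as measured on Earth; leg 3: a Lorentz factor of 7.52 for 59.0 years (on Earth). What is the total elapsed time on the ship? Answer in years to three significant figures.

τ = 46.0 years

Leg 1: γ = 1/√(1 − 0.507²) = 1/√0.7430 = 1.160; τ_1 = 29.3/1.160 = 25.26 years.
Leg 2: γ = 1/√(1 − 0.802²) = 1/√0.3568 = 1.674; τ_2 = 21.6/1.674 = 12.90 years.
Leg 3: γ = 7.52; τ_3 = 59.0/7.520 = 7.846 years.
Total: 25.26 + 12.90 + 7.846 years.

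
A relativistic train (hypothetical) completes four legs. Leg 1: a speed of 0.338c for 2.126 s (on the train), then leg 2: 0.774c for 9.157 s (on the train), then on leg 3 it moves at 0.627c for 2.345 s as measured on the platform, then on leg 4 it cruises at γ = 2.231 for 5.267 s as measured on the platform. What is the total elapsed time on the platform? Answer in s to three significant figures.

Leg 1: γ = 1/√(1 − 0.338²) = 1/√0.8858 = 1.063; Δt_1 = 1.063 × 2.126 = 2.259 s.
Leg 2: γ = 1/√(1 − 0.774²) = 1/√0.4009 = 1.579; Δt_2 = 1.579 × 9.157 = 14.46 s.
Leg 3: 2.345 s is already measured on the platform.
Leg 4: 5.267 s is already measured on the platform.
Total: 2.259 + 14.46 + 2.345 + 5.267 s.

Δt = 24.3 s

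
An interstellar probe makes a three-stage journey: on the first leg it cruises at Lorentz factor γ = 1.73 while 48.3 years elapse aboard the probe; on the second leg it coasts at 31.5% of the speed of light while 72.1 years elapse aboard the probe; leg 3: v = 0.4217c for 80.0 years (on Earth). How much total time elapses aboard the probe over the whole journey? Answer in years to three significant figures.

τ = 193 years

Leg 1: 48.3 years is already measured aboard the probe.
Leg 2: 72.1 years is already measured aboard the probe.
Leg 3: γ = 1/√(1 − 0.4217²) = 1/√0.8222 = 1.103; τ_3 = 80.0/1.103 = 72.54 years.
Total: 48.30 + 72.10 + 72.54 years.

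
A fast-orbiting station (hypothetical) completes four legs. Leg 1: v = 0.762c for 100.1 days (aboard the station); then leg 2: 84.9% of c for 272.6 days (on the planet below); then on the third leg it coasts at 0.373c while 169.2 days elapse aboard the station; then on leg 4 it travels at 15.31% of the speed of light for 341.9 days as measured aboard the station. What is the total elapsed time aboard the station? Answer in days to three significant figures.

Leg 1: 100.1 days is already measured aboard the station.
Leg 2: β = 0.849; γ = 1/√(1 − 0.849²) = 1/√0.2792 = 1.893; τ_2 = 272.6/1.893 = 144.0 days.
Leg 3: 169.2 days is already measured aboard the station.
Leg 4: 341.9 days is already measured aboard the station.
Total: 100.1 + 144.0 + 169.2 + 341.9 days.

τ = 755 days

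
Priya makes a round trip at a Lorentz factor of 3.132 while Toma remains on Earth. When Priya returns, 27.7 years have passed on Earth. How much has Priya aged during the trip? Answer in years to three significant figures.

τ = 8.84 years

γ = 3.132
Priya's clock measures proper time along the trip: τ = Δt/γ = 27.7/3.132 years.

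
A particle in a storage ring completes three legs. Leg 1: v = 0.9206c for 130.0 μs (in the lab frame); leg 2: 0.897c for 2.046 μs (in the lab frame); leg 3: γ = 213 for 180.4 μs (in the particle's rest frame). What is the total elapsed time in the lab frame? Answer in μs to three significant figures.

Δt = 3.86×10⁴ μs

Leg 1: 130.0 μs is already measured in the lab frame.
Leg 2: 2.046 μs is already measured in the lab frame.
Leg 3: γ = 213; Δt_3 = 213.0 × 180.4 = 3.843×10⁴ μs.
Total: 130.0 + 2.046 + 3.843×10⁴ μs.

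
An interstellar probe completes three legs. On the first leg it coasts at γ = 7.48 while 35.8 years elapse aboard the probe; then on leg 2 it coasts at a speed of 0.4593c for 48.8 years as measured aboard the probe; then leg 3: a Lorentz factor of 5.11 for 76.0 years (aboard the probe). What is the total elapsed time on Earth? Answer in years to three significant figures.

Δt = 711 years

Leg 1: γ = 7.48; Δt_1 = 7.480 × 35.8 = 267.8 years.
Leg 2: γ = 1/√(1 − 0.4593²) = 1/√0.7890 = 1.126; Δt_2 = 1.126 × 48.8 = 54.94 years.
Leg 3: γ = 5.11; Δt_3 = 5.110 × 76.0 = 388.4 years.
Total: 267.8 + 54.94 + 388.4 years.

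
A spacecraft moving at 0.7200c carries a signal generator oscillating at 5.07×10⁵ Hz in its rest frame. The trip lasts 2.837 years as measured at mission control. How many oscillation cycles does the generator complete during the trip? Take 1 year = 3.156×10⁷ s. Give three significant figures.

N = 3.15×10¹³

γ = 1/√(1 − 0.7200²) = 1/√0.4816 = 1.441
The oscillator's own cycle count is N = f × τ where τ is the proper time aboard the spacecraft. τ = Δt/γ = 2.837/1.441 = 1.969 years = 6.214×10⁷ s.
N = 5.07×10⁵ × 6.214×10⁷ = 3.150×10¹³.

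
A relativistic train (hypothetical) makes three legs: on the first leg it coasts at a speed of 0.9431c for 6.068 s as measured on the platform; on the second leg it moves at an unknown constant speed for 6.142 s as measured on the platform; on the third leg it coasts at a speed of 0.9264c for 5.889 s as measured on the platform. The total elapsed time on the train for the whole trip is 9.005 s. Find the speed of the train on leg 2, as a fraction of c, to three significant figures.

Leg 1: γ = 1/√(1 − 0.9431²) = 1/√0.1106 = 3.007; τ_1 = 6.068/3.007 = 2.018 s.
Leg 2: speed unknown; τ_2 = 6.142/γ_2.
Leg 3: γ = 1/√(1 − 0.9264²) = 1/√0.1418 = 2.656; τ_3 = 5.889/2.656 = 2.217 s.
Total proper time: 2.018 + τ_2 + 2.217 = 9.005, so τ_2 = 9.005 − 4.235 = 4.770 s.
γ_2 = 6.142/4.770 = 1.288; β = √(1 − 1/γ²) = √0.3969.

β = 0.630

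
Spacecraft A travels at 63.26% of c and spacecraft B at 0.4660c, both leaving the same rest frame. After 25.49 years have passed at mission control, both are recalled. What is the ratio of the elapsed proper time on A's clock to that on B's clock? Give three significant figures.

τ_A/τ_B = 0.875

A: β = 0.6326; γ = 1/√(1 − 0.6326²) = 1/√0.5998 = 1.291. B: γ = 1/√(1 − 0.4660²) = 1/√0.7828 = 1.130.
τ_A/τ_B = γ_B/γ_A = 1.130/1.291 = 0.8753, so τ_A/τ_B = 0.8753.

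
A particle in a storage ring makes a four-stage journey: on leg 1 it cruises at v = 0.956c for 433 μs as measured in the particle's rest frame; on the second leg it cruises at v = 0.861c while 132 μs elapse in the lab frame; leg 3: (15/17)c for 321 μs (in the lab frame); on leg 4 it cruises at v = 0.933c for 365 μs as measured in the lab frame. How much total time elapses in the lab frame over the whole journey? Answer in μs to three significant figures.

Leg 1: γ = 1/√(1 − 0.956²) = 1/√0.08606 = 3.409; Δt_1 = 3.409 × 433 = 1476 μs.
Leg 2: 132 μs is already measured in the lab frame.
Leg 3: 321 μs is already measured in the lab frame.
Leg 4: 365 μs is already measured in the lab frame.
Total: 1476 + 132.0 + 321.0 + 365.0 μs.

Δt = 2290 μs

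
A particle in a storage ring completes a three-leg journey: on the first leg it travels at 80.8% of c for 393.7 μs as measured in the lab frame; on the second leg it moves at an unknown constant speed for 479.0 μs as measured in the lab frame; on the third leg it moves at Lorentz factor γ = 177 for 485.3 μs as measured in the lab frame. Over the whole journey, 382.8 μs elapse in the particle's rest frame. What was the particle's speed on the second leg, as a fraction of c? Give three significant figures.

β = 0.951

Leg 1: β = 0.808; γ = 1/√(1 − 0.808²) = 1/√0.3471 = 1.697; τ_1 = 393.7/1.697 = 232.0 μs.
Leg 2: speed unknown; τ_2 = 479.0/γ_2.
Leg 3: γ = 177; τ_3 = 485.3/177.0 = 2.742 μs.
Total proper time: 232.0 + τ_2 + 2.742 = 382.8, so τ_2 = 382.8 − 234.7 = 148.1 μs.
γ_2 = 479.0/148.1 = 3.234; β = √(1 − 1/γ²) = √0.9044.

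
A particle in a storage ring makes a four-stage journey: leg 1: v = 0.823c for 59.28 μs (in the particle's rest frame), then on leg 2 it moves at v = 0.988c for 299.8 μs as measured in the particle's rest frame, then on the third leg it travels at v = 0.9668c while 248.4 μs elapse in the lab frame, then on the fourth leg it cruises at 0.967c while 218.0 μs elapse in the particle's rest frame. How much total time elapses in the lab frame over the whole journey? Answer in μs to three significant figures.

Leg 1: γ = 1/√(1 − 0.823²) = 1/√0.3227 = 1.760; Δt_1 = 1.760 × 59.28 = 104.4 μs.
Leg 2: γ = 1/√(1 − 0.988²) = 1/√0.02386 = 6.474; Δt_2 = 6.474 × 299.8 = 1941 μs.
Leg 3: 248.4 μs is already measured in the lab frame.
Leg 4: γ = 1/√(1 − 0.967²) = 1/√0.06491 = 3.925; Δt_4 = 3.925 × 218.0 = 855.7 μs.
Total: 104.4 + 1941 + 248.4 + 855.7 μs.

Δt = 3150 μs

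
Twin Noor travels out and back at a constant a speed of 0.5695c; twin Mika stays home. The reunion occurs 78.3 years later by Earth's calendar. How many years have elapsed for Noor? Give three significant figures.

γ = 1/√(1 − 0.5695²) = 1/√0.6757 = 1.217
Noor's clock measures proper time along the trip: τ = Δt/γ = 78.3/1.217 years.

τ = 64.4 years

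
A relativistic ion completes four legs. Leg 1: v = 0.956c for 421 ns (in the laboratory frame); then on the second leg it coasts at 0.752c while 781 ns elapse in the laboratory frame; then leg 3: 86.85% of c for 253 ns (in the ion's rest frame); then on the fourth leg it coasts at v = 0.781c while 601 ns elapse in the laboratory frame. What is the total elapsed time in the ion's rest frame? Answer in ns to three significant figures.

Leg 1: γ = 1/√(1 − 0.956²) = 1/√0.08606 = 3.409; τ_1 = 421/3.409 = 123.5 ns.
Leg 2: γ = 1/√(1 − 0.752²) = 1/√0.4345 = 1.517; τ_2 = 781/1.517 = 514.8 ns.
Leg 3: 253 ns is already measured in the ion's rest frame.
Leg 4: γ = 1/√(1 − 0.781²) = 1/√0.3900 = 1.601; τ_4 = 601/1.601 = 375.3 ns.
Total: 123.5 + 514.8 + 253.0 + 375.3 ns.

τ = 1270 ns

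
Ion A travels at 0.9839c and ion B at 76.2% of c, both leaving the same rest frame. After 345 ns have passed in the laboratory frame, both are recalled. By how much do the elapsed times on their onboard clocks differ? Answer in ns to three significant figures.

|τ_A − τ_B| = 162 ns

A: γ = 1/√(1 − 0.9839²) = 1/√0.03194 = 5.595; τ_A = 345/5.595 = 61.66 ns.
B: β = 0.762; γ = 1/√(1 − 0.762²) = 1/√0.4194 = 1.544; τ_B = 345/1.544 = 223.4 ns.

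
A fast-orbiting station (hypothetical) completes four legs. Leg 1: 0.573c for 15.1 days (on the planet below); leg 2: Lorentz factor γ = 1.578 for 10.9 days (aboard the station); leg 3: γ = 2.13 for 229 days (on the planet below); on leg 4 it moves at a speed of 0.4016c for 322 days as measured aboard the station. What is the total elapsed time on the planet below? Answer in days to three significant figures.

Leg 1: 15.1 days is already measured on the planet below.
Leg 2: γ = 1.578; Δt_2 = 1.578 × 10.9 = 17.20 days.
Leg 3: 229 days is already measured on the planet below.
Leg 4: γ = 1/√(1 − 0.4016²) = 1/√0.8387 = 1.092; Δt_4 = 1.092 × 322 = 351.6 days.
Total: 15.10 + 17.20 + 229.0 + 351.6 days.

Δt = 613 days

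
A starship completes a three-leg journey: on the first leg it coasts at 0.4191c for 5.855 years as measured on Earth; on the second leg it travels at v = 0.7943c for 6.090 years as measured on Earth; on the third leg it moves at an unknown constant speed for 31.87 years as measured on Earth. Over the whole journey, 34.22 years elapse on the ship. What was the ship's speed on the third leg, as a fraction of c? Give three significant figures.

Leg 1: γ = 1/√(1 − 0.4191²) = 1/√0.8244 = 1.101; τ_1 = 5.855/1.101 = 5.316 years.
Leg 2: γ = 1/√(1 − 0.7943²) = 1/√0.3691 = 1.646; τ_2 = 6.090/1.646 = 3.700 years.
Leg 3: speed unknown; τ_3 = 31.87/γ_3.
Total proper time: 5.316 + 3.700 + τ_3 = 34.22, so τ_3 = 34.22 − 9.016 = 25.20 years.
γ_3 = 31.87/25.20 = 1.264; β = √(1 − 1/γ²) = √0.3746.

β = 0.612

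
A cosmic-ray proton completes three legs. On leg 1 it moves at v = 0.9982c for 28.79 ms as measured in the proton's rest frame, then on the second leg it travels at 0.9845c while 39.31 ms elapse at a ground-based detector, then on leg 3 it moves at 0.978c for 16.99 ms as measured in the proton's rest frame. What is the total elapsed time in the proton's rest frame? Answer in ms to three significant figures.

Leg 1: 28.79 ms is already measured in the proton's rest frame.
Leg 2: γ = 1/√(1 − 0.9845²) = 1/√0.03076 = 5.702; τ_2 = 39.31/5.702 = 6.894 ms.
Leg 3: 16.99 ms is already measured in the proton's rest frame.
Total: 28.79 + 6.894 + 16.99 ms.

τ = 52.7 ms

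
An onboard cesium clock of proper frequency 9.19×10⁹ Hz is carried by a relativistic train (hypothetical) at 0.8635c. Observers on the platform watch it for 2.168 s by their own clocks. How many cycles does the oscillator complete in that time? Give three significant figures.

γ = 1/√(1 − 0.8635²) = 1/√0.2544 = 1.983
During 2.168 s of lab time, the oscillator's proper time advances by τ = Δt/γ = 2.168/1.983 = 1.093 s = 1.093×10⁰ s.
N = f × τ = 9.19×10⁹ × 1.093×10⁰ = 1.005×10¹⁰.

N = 1.00×10¹⁰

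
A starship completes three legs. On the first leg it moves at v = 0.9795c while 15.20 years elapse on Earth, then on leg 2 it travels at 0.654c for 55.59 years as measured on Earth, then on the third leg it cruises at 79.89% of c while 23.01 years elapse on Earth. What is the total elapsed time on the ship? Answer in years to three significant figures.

τ = 59.0 years

Leg 1: γ = 1/√(1 − 0.9795²) = 1/√0.04058 = 4.964; τ_1 = 15.20/4.964 = 3.062 years.
Leg 2: γ = 1/√(1 − 0.654²) = 1/√0.5723 = 1.322; τ_2 = 55.59/1.322 = 42.05 years.
Leg 3: β = 0.7989; γ = 1/√(1 − 0.7989²) = 1/√0.3618 = 1.663; τ_3 = 23.01/1.663 = 13.84 years.
Total: 3.062 + 42.05 + 13.84 years.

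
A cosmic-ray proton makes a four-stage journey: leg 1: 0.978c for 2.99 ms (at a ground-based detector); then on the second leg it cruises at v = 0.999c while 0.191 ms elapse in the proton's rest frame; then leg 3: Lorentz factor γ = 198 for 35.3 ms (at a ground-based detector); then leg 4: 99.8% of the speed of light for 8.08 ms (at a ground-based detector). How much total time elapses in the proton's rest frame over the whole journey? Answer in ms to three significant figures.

Leg 1: γ = 1/√(1 − 0.978²) = 1/√0.04352 = 4.794; τ_1 = 2.99/4.794 = 0.6237 ms.
Leg 2: 0.191 ms is already measured in the proton's rest frame.
Leg 3: γ = 198; τ_3 = 35.3/198.0 = 0.1783 ms.
Leg 4: β = 0.998; γ = 1/√(1 − 0.998²) = 1/√0.003996 = 15.82; τ_4 = 8.08/15.82 = 0.5108 ms.
Total: 0.6237 + 0.1910 + 0.1783 + 0.5108 ms.

τ = 1.50 ms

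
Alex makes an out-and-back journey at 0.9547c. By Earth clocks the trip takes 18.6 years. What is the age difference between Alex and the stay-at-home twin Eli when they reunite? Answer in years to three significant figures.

γ = 1/√(1 − 0.9547²) = 1/√0.08855 = 3.361
Alex's elapsed proper time: τ = 18.6/3.361 = 5.535 years.
Age gap = Δt − τ = 18.6 − 5.535 years.

Δt − τ = 13.1 years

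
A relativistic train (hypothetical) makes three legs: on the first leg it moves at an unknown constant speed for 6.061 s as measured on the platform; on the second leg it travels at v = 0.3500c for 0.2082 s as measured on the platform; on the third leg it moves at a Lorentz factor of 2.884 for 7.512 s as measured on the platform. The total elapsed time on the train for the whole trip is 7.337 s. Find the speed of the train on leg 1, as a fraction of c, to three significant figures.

β = 0.663

Leg 1: speed unknown; τ_1 = 6.061/γ_1.
Leg 2: γ = 1/√(1 − 0.3500²) = 1/√0.8775 = 1.068; τ_2 = 0.2082/1.068 = 0.1950 s.
Leg 3: γ = 2.884; τ_3 = 7.512/2.884 = 2.605 s.
Total proper time: τ_1 + 0.1950 + 2.605 = 7.337, so τ_1 = 7.337 − 2.800 = 4.537 s.
γ_1 = 6.061/4.537 = 1.336; β = √(1 − 1/γ²) = √0.4396.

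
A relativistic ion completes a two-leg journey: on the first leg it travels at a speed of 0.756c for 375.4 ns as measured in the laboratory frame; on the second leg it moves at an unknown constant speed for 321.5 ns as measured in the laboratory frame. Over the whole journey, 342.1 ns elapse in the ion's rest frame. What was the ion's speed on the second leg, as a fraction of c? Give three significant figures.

Leg 1: γ = 1/√(1 − 0.756²) = 1/√0.4285 = 1.528; τ_1 = 375.4/1.528 = 245.7 ns.
Leg 2: speed unknown; τ_2 = 321.5/γ_2.
Total proper time: 245.7 + τ_2 = 342.1, so τ_2 = 342.1 − 245.7 = 96.37 ns.
γ_2 = 321.5/96.37 = 3.336; β = √(1 − 1/γ²) = √0.9101.

β = 0.954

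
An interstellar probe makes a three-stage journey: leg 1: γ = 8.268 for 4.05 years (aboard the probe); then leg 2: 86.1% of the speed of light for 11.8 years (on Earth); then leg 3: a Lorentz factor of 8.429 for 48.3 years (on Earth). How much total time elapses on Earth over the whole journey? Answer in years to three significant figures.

Δt = 93.6 years

Leg 1: γ = 8.268; Δt_1 = 8.268 × 4.05 = 33.49 years.
Leg 2: 11.8 years is already measured on Earth.
Leg 3: 48.3 years is already measured on Earth.
Total: 33.49 + 11.80 + 48.30 years.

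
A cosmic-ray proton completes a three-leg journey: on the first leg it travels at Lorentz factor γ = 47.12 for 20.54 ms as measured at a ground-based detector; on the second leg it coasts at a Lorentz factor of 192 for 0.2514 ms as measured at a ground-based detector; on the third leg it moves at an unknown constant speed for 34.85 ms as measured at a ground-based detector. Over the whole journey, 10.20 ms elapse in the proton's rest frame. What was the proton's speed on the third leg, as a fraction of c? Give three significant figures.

Leg 1: γ = 47.12; τ_1 = 20.54/47.12 = 0.4359 ms.
Leg 2: γ = 192; τ_2 = 0.2514/192.0 = 0.001309 ms.
Leg 3: speed unknown; τ_3 = 34.85/γ_3.
Total proper time: 0.4359 + 0.001309 + τ_3 = 10.20, so τ_3 = 10.20 − 0.4372 = 9.763 ms.
γ_3 = 34.85/9.763 = 3.570; β = √(1 − 1/γ²) = √0.9215.

β = 0.960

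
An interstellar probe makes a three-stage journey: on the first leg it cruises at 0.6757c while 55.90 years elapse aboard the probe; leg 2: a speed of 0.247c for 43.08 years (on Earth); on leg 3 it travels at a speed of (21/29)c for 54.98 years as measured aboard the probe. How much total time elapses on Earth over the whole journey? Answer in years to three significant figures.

Leg 1: γ = 1/√(1 − 0.6757²) = 1/√0.5434 = 1.357; Δt_1 = 1.357 × 55.90 = 75.83 years.
Leg 2: 43.08 years is already measured on Earth.
Leg 3: γ = 1/√(1 − (21/29)²) = 29/20 = 1.450; Δt_3 = 1.450 × 54.98 = 79.72 years.
Total: 75.83 + 43.08 + 79.72 years.

Δt = 199 years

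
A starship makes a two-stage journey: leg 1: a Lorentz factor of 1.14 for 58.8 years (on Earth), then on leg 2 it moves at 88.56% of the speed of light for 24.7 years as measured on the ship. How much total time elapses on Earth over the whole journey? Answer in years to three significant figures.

Leg 1: 58.8 years is already measured on Earth.
Leg 2: β = 0.8856; γ = 1/√(1 − 0.8856²) = 1/√0.2157 = 2.153; Δt_2 = 2.153 × 24.7 = 53.18 years.
Total: 58.80 + 53.18 years.

Δt = 112 years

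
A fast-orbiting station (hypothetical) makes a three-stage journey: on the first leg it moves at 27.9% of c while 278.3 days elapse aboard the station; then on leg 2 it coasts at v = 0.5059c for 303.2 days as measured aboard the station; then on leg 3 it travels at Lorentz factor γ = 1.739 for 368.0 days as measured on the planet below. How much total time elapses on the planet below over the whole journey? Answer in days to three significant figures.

Δt = 1010 days

Leg 1: β = 0.279; γ = 1/√(1 − 0.279²) = 1/√0.9222 = 1.041; Δt_1 = 1.041 × 278.3 = 289.8 days.
Leg 2: γ = 1/√(1 − 0.5059²) = 1/√0.7441 = 1.159; Δt_2 = 1.159 × 303.2 = 351.5 days.
Leg 3: 368.0 days is already measured on the planet below.
Total: 289.8 + 351.5 + 368.0 days.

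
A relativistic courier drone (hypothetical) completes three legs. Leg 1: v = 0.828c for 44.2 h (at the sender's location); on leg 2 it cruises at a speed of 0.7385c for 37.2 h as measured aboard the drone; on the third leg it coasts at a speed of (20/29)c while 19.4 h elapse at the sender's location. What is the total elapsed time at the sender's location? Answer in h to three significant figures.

Leg 1: 44.2 h is already measured at the sender's location.
Leg 2: γ = 1/√(1 − 0.7385²) = 1/√0.4546 = 1.483; Δt_2 = 1.483 × 37.2 = 55.17 h.
Leg 3: 19.4 h is already measured at the sender's location.
Total: 44.20 + 55.17 + 19.40 h.

Δt = 119 h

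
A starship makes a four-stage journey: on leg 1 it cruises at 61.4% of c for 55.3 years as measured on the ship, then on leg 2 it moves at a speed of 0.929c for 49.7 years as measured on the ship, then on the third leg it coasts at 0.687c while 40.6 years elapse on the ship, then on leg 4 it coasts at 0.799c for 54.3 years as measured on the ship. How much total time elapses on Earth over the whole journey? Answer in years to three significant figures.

Δt = 351 years

Leg 1: β = 0.614; γ = 1/√(1 − 0.614²) = 1/√0.6230 = 1.267; Δt_1 = 1.267 × 55.3 = 70.06 years.
Leg 2: γ = 1/√(1 − 0.929²) = 1/√0.1370 = 2.702; Δt_2 = 2.702 × 49.7 = 134.3 years.
Leg 3: γ = 1/√(1 − 0.687²) = 1/√0.5280 = 1.376; Δt_3 = 1.376 × 40.6 = 55.87 years.
Leg 4: γ = 1/√(1 − 0.799²) = 1/√0.3616 = 1.663; Δt_4 = 1.663 × 54.3 = 90.30 years.
Total: 70.06 + 134.3 + 55.87 + 90.30 years.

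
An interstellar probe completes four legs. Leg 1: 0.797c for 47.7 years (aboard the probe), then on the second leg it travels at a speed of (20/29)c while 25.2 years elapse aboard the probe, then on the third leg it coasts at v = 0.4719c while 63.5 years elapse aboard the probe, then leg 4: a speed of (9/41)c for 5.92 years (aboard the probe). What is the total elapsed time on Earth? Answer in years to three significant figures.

Δt = 192 years

Leg 1: γ = 1/√(1 − 0.797²) = 1/√0.3648 = 1.656; Δt_1 = 1.656 × 47.7 = 78.98 years.
Leg 2: γ = 1/√(1 − (20/29)²) = 29/21 ≈ 1.381; Δt_2 = 1.381 × 25.2 = 34.80 years.
Leg 3: γ = 1/√(1 − 0.4719²) = 1/√0.7773 = 1.134; Δt_3 = 1.134 × 63.5 = 72.02 years.
Leg 4: γ = 1/√(1 − (9/41)²) = 41/40 = 1.025; Δt_4 = 1.025 × 5.92 = 6.068 years.
Total: 78.98 + 34.80 + 72.02 + 6.068 years.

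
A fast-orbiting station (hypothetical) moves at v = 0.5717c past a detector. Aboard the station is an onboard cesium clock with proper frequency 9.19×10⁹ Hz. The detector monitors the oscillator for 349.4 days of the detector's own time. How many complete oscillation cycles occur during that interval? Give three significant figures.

γ = 1/√(1 − 0.5717²) = 1/√0.6732 = 1.219
During 349.4 days of lab time, the oscillator's proper time advances by τ = Δt/γ = 349.4/1.219 = 286.7 days = 2.477×10⁷ s.
N = f × τ = 9.19×10⁹ × 2.477×10⁷ = 2.276×10¹⁷.

N = 2.28×10¹⁷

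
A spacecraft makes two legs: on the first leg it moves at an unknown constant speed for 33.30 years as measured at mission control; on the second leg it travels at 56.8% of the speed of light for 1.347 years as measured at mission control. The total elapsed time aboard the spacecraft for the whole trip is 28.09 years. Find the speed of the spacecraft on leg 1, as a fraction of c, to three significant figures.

β = 0.586

Leg 1: speed unknown; τ_1 = 33.30/γ_1.
Leg 2: β = 0.568; γ = 1/√(1 − 0.568²) = 1/√0.6774 = 1.215; τ_2 = 1.347/1.215 = 1.109 years.
Total proper time: τ_1 + 1.109 = 28.09, so τ_1 = 28.09 − 1.109 = 26.98 years.
γ_1 = 33.30/26.98 = 1.234; β = √(1 − 1/γ²) = √0.3435.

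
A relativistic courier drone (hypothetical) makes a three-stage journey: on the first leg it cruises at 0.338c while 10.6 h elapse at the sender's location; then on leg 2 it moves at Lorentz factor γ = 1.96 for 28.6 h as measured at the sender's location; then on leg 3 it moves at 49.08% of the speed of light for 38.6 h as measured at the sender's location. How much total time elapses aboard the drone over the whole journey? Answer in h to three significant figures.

Leg 1: γ = 1/√(1 − 0.338²) = 1/√0.8858 = 1.063; τ_1 = 10.6/1.063 = 9.976 h.
Leg 2: γ = 1.96; τ_2 = 28.6/1.960 = 14.59 h.
Leg 3: β = 0.4908; γ = 1/√(1 − 0.4908²) = 1/√0.7591 = 1.148; τ_3 = 38.6/1.148 = 33.63 h.
Total: 9.976 + 14.59 + 33.63 h.

τ = 58.2 h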